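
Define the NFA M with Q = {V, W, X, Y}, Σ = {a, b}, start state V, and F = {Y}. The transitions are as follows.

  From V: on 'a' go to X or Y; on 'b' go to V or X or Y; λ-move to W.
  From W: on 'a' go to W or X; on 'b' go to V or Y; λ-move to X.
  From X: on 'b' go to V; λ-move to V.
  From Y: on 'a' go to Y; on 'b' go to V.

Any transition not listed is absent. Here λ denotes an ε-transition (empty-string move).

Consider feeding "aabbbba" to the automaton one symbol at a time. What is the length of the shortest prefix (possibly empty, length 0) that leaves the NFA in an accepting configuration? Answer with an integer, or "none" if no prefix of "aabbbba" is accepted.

Start: ε-closure({V}) = {V, W, X}.
Read 'a': V→{X, Y}, W→{W, X}, X→∅; union {W, X, Y}; ε-closure = {V, W, X, Y}.
None of the earlier sets intersect F, but {V, W, X, Y} does.

1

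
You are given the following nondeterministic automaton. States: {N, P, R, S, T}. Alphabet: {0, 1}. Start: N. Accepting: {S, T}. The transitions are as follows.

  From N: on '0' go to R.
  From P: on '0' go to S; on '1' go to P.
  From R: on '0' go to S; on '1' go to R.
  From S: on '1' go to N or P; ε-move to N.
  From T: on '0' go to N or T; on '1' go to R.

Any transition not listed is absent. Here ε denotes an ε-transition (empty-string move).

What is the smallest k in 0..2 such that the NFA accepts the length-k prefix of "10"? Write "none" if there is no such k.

Start in {N}.
Read '1': {N} → ∅.
The set is empty and remains empty for the remaining 1 symbol.
No reachable set along the way intersects F.

none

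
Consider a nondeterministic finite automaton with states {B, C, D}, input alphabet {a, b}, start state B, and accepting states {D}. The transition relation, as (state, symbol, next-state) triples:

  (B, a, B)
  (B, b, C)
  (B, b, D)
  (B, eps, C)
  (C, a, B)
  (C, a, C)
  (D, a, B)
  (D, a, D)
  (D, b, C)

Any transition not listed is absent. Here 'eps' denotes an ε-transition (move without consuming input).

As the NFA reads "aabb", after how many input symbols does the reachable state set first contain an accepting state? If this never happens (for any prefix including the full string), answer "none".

Start: ε-closure({B}) = {B, C}.
Read 'a': {B, C} → {B, C}.
Read 'a': {B, C} → {B, C}.
Read 'b': {B, C} → {C, D}.
None of the earlier sets intersect F, but {C, D} does.

3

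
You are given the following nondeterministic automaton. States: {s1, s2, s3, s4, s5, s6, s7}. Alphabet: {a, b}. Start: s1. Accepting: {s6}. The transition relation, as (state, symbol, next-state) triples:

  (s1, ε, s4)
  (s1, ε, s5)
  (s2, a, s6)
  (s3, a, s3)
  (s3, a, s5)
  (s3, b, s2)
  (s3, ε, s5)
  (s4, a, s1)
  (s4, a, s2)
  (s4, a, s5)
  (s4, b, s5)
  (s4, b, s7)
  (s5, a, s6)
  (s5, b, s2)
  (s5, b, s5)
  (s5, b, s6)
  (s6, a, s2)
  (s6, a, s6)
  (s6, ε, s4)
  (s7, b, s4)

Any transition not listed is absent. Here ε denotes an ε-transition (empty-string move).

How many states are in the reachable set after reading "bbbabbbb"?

Start: ε-closure({s1}) = {s1, s4, s5}.
Read 'b': {s1, s4, s5} → {s2, s4, s5, s6, s7}.
Read 'b': {s2, s4, s5, s6, s7} → {s2, s4, s5, s6, s7}.
Read 'b': {s2, s4, s5, s6, s7} → {s2, s4, s5, s6, s7}.
Read 'a': {s2, s4, s5, s6, s7} → {s1, s2, s4, s5, s6}.
Read 'b': {s1, s2, s4, s5, s6} → {s2, s4, s5, s6, s7}.
Read 'b': {s2, s4, s5, s6, s7} → {s2, s4, s5, s6, s7}.
Read 'b': {s2, s4, s5, s6, s7} → {s2, s4, s5, s6, s7}.
Read 'b': {s2, s4, s5, s6, s7} → {s2, s4, s5, s6, s7}.
That set has 5 states.

5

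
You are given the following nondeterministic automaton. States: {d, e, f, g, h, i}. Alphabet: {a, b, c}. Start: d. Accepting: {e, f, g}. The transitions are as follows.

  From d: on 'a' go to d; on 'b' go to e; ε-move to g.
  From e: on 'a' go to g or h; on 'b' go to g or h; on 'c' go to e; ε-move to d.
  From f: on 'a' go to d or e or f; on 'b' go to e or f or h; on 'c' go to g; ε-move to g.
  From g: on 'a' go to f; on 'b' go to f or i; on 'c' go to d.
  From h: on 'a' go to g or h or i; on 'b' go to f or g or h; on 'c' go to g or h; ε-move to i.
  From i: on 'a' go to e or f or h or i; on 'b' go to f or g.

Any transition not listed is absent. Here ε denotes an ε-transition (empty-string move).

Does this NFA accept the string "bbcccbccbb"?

Start: ε-closure({d}) = {d, g}.
Read 'b': {d, g} → {d, e, f, g, i}.
Read 'b': {d, e, f, g, i} → {d, e, f, g, h, i}.
Read 'c': {d, e, f, g, h, i} → {d, e, g, h, i}.
Read 'c': {d, e, g, h, i} → {d, e, g, h, i}.
Read 'c': {d, e, g, h, i} → {d, e, g, h, i}.
Read 'b': {d, e, g, h, i} → {d, e, f, g, h, i}.
Read 'c': {d, e, f, g, h, i} → {d, e, g, h, i}.
Read 'c': {d, e, g, h, i} → {d, e, g, h, i}.
Read 'b': {d, e, g, h, i} → {d, e, f, g, h, i}.
Read 'b': {d, e, f, g, h, i} → {d, e, f, g, h, i}.
The final set {d, e, f, g, h, i} contains the accepting states e, f, g.

Yes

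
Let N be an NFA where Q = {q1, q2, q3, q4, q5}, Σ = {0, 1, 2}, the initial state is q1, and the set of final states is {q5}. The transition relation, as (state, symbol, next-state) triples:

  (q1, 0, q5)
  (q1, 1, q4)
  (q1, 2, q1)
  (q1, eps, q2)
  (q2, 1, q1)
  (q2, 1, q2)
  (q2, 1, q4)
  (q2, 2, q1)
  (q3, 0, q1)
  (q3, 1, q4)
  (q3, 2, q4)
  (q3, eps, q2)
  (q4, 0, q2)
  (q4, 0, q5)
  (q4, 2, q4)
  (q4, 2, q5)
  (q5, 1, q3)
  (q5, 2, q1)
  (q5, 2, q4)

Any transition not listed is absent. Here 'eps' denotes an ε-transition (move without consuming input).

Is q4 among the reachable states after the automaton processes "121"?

Start: ε-closure({q1}) = {q1, q2}.
Read '1': {q1, q2} → {q1, q2, q4}.
Read '2': {q1, q2, q4} → {q1, q2, q4, q5}.
Read '1': {q1, q2, q4, q5} → {q1, q2, q3, q4}.
State q4 is in {q1, q2, q3, q4}.

Yes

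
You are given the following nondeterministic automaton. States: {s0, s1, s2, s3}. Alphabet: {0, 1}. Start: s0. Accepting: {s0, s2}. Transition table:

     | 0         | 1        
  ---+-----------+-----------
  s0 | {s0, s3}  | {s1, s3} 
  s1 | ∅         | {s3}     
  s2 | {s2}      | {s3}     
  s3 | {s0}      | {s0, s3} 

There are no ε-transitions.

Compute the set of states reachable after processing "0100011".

{s0, s1, s3}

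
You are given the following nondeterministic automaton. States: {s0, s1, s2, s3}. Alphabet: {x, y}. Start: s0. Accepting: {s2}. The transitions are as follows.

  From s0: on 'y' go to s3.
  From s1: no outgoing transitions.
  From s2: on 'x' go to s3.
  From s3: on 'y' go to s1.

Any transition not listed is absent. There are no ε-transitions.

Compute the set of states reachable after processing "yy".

Start in {s0}.
Read 'y': s0→{s3}; now {s3}.
Read 'y': s3→{s1}; now {s1}.

{s1}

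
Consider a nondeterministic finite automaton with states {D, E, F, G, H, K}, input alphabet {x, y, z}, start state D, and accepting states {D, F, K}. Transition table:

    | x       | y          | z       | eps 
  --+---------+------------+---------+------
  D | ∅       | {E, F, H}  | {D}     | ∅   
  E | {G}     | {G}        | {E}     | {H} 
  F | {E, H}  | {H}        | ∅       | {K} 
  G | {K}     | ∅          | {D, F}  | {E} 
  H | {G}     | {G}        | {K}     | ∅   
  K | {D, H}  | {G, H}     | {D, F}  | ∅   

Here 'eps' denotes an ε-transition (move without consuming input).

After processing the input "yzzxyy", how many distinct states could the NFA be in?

Start in {D}.
Read 'y': D→{E, F, H}; union {E, F, H}; ε-closure = {E, F, H, K}.
Read 'z': E→{E}, F→∅, H→{K}, K→{D, F}; union {D, E, F, K}; ε-closure = {D, E, F, H, K}.
Read 'z': D→{D}, E→{E}, F→∅, H→{K}, K→{D, F}; union {D, E, F, K}; ε-closure = {D, E, F, H, K}.
Read 'x': D→∅, E→{G}, F→{E, H}, H→{G}, K→{D, H}; now {D, E, G, H}.
Read 'y': D→{E, F, H}, E→{G}, G→∅, H→{G}; union {E, F, G, H}; ε-closure = {E, F, G, H, K}.
Read 'y': E→{G}, F→{H}, G→∅, H→{G}, K→{G, H}; union {G, H}; ε-closure = {E, G, H}.
That set has 3 states.

3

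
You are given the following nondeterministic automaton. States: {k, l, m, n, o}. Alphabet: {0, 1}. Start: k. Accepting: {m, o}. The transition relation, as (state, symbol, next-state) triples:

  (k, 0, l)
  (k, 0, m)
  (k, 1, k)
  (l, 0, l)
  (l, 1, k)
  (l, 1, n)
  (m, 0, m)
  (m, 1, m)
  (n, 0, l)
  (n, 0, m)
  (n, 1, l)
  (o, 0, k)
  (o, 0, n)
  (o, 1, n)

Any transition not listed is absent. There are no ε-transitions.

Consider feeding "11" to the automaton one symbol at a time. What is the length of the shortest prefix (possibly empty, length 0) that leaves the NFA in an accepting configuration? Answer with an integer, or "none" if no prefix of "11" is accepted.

none

Start in {k}.
Read '1': {k} → {k}.
Read '1': {k} → {k}.
No reachable set along the way intersects F.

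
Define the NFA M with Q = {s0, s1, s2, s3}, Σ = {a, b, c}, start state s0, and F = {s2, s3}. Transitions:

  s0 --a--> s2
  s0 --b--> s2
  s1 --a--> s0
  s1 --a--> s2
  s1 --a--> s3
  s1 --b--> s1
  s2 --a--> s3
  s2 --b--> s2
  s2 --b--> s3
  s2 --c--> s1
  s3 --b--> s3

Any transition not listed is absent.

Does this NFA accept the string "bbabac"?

No

Start in {s0}.
Read 'b': {s0} → {s2}.
Read 'b': {s2} → {s2, s3}.
Read 'a': {s2, s3} → {s3}.
Read 'b': {s3} → {s3}.
Read 'a': {s3} → ∅.
The set is empty and remains empty for the remaining 1 symbol.
The final set ∅ contains no accepting state.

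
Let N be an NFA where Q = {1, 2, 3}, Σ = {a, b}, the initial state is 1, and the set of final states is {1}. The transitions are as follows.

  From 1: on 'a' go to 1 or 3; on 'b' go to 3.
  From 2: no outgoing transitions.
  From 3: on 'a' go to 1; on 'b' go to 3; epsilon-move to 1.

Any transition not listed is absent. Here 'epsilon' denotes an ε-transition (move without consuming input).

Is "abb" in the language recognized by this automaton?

Start in {1}.
Read 'a': 1→{1, 3}; now {1, 3}.
Read 'b': 1→{3}, 3→{3}; union {3}; ε-closure = {1, 3}.
Read 'b': 1→{3}, 3→{3}; union {3}; ε-closure = {1, 3}.
The final set {1, 3} contains the accepting state 1.

Yes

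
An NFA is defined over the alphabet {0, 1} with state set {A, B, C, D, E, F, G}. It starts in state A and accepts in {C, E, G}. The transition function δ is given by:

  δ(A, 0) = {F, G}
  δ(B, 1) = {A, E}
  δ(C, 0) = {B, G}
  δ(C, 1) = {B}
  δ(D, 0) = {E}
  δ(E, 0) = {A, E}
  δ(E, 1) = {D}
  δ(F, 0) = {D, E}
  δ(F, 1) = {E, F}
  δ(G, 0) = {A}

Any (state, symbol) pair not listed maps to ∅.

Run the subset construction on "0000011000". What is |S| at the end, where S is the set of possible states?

Start in {A}.
Read '0': A→{F, G}; now {F, G}.
Read '0': F→{D, E}, G→{A}; now {A, D, E}.
Read '0': A→{F, G}, D→{E}, E→{A, E}; now {A, E, F, G}.
Read '0': A→{F, G}, E→{A, E}, F→{D, E}, G→{A}; now {A, D, E, F, G}.
Read '0': A→{F, G}, D→{E}, E→{A, E}, F→{D, E}, G→{A}; now {A, D, E, F, G}.
Read '1': A→∅, D→∅, E→{D}, F→{E, F}, G→∅; now {D, E, F}.
Read '1': D→∅, E→{D}, F→{E, F}; now {D, E, F}.
Read '0': D→{E}, E→{A, E}, F→{D, E}; now {A, D, E}.
Read '0': A→{F, G}, D→{E}, E→{A, E}; now {A, E, F, G}.
Read '0': A→{F, G}, E→{A, E}, F→{D, E}, G→{A}; now {A, D, E, F, G}.
That set has 5 states.

5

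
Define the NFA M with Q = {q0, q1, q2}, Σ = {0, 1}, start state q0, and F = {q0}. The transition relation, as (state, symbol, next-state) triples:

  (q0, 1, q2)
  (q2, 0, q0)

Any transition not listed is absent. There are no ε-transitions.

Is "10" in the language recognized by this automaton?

Yes

Start in {q0}.
Read '1': q0→{q2}; now {q2}.
Read '0': q2→{q0}; now {q0}.
The final set {q0} contains the accepting state q0.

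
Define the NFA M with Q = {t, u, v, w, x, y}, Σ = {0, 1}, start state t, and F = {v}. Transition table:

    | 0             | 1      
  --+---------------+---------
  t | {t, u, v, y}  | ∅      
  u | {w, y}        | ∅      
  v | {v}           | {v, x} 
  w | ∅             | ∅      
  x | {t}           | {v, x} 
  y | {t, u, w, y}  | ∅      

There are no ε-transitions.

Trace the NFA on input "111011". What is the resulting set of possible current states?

∅

Start in {t}.
Read '1': t→∅; now ∅.
The set is empty and remains empty for the remaining 5 symbols.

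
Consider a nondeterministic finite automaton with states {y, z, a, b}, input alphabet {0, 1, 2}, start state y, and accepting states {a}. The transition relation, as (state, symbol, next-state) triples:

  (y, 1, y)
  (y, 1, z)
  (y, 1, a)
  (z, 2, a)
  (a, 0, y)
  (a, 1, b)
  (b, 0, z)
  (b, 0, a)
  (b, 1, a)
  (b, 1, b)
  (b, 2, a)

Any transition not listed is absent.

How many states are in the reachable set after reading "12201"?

0

Start in {y}.
Read '1': {y} → {y, z, a}.
Read '2': {y, z, a} → {a}.
Read '2': {a} → ∅.
The set is empty and remains empty for the remaining 2 symbols.
That set has 0 states.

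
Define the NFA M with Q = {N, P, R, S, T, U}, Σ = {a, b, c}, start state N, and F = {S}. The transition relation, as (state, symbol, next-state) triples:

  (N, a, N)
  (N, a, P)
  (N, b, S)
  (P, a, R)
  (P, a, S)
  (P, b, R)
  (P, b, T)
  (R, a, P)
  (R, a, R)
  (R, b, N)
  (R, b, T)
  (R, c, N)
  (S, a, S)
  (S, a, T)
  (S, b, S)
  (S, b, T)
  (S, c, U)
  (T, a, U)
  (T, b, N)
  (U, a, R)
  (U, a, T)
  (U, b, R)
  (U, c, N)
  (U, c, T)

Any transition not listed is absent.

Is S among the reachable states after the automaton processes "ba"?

Start in {N}.
Read 'b': {N} → {S}.
Read 'a': {S} → {S, T}.
State S is in {S, T}.

Yes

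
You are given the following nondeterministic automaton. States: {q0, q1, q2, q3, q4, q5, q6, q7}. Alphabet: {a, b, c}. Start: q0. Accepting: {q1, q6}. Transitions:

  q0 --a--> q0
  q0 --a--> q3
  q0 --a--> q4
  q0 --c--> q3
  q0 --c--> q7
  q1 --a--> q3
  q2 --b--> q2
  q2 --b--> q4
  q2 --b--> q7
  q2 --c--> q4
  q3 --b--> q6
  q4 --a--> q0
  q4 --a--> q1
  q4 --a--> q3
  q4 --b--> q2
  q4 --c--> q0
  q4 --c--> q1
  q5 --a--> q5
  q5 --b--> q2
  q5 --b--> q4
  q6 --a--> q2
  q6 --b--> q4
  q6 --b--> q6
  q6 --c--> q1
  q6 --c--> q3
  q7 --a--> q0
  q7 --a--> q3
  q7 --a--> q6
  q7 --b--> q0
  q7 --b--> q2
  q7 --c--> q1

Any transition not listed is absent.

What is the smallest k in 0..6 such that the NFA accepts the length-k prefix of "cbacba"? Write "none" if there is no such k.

2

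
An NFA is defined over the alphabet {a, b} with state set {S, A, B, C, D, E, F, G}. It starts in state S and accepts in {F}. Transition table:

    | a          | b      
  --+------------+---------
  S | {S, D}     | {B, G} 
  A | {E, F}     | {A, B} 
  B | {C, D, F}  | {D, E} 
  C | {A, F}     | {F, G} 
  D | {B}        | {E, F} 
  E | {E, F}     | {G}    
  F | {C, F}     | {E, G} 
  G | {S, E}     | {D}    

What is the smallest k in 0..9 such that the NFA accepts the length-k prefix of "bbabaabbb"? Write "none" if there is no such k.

3

Start in {S}.
Read 'b': {S} → {B, G}.
Read 'b': {B, G} → {D, E}.
Read 'a': {D, E} → {B, E, F}.
None of the earlier sets intersect F, but {B, E, F} does.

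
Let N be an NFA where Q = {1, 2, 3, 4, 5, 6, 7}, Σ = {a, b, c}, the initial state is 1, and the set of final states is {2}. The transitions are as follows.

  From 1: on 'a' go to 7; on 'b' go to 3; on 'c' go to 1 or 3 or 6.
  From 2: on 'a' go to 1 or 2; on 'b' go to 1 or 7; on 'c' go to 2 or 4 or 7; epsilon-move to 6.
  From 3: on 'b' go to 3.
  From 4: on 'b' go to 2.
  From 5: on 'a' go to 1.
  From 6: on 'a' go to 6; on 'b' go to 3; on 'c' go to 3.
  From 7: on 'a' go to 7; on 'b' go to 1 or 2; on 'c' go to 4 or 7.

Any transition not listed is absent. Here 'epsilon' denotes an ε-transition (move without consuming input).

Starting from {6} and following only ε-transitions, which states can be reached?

Begin with {6}.
No ε-moves leave this set, so the closure equals the set itself.

{6}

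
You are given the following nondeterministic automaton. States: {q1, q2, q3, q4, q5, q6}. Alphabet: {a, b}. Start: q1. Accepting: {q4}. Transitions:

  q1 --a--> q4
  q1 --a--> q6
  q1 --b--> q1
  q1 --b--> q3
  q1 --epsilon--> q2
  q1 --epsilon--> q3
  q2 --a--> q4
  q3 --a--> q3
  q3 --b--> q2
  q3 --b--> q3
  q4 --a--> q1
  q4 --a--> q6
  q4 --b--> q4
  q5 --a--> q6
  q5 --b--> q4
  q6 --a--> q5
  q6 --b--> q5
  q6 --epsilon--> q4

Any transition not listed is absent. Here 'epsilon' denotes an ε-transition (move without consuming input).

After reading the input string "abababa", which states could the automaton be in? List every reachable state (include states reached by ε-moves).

{q1, q2, q3, q4, q6}

Start: ε-closure({q1}) = {q1, q2, q3}.
Read 'a': {q1, q2, q3} → {q3, q4, q6}.
Read 'b': {q3, q4, q6} → {q2, q3, q4, q5}.
Read 'a': {q2, q3, q4, q5} → {q1, q2, q3, q4, q6}.
Read 'b': {q1, q2, q3, q4, q6} → {q1, q2, q3, q4, q5}.
Read 'a': {q1, q2, q3, q4, q5} → {q1, q2, q3, q4, q6}.
Read 'b': {q1, q2, q3, q4, q6} → {q1, q2, q3, q4, q5}.
Read 'a': {q1, q2, q3, q4, q5} → {q1, q2, q3, q4, q6}.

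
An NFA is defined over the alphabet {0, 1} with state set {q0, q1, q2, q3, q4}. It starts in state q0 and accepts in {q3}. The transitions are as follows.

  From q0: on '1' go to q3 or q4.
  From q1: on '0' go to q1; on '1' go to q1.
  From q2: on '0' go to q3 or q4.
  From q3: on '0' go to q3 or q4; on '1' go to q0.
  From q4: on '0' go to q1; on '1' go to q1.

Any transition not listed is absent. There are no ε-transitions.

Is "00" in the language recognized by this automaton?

No

Start in {q0}.
Read '0': {q0} → ∅.
The set is empty and remains empty for the remaining 1 symbol.
The final set ∅ contains no accepting state.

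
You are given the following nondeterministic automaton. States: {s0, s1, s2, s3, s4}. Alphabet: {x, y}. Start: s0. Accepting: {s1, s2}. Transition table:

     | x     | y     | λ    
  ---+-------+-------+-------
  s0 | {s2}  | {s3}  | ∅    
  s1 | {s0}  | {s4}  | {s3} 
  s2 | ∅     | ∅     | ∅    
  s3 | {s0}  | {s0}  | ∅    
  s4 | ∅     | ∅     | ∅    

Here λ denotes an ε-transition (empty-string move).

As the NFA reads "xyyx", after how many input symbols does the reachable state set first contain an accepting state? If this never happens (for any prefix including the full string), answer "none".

Start in {s0}.
Read 'x': s0→{s2}; now {s2}.
None of the earlier sets intersect F, but {s2} does.

1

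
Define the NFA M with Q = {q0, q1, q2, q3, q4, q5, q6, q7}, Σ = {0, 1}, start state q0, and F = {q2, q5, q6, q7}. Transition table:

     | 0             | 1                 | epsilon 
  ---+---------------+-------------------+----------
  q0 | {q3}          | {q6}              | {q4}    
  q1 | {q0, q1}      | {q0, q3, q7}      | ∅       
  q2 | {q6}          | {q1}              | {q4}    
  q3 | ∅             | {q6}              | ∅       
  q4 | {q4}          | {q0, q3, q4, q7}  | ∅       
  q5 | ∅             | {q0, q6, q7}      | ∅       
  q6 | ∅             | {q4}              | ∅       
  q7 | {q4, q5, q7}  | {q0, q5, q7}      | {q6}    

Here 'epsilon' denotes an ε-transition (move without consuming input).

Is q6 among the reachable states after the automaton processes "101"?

Yes

Start: ε-closure({q0}) = {q0, q4}.
Read '1': q0→{q6}, q4→{q0, q3, q4, q7}; now {q0, q3, q4, q6, q7}.
Read '0': q0→{q3}, q3→∅, q4→{q4}, q6→∅, q7→{q4, q5, q7}; union {q3, q4, q5, q7}; ε-closure = {q3, q4, q5, q6, q7}.
Read '1': q3→{q6}, q4→{q0, q3, q4, q7}, q5→{q0, q6, q7}, q6→{q4}, q7→{q0, q5, q7}; now {q0, q3, q4, q5, q6, q7}.
State q6 is in {q0, q3, q4, q5, q6, q7}.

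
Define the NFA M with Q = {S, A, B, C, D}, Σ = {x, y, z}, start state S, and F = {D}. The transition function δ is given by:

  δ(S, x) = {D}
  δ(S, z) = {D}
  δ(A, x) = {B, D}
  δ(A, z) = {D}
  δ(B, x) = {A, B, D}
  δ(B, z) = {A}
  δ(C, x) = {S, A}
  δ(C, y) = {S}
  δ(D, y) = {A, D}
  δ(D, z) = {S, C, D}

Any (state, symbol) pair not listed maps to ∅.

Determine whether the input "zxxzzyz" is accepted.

Start in {S}.
Read 'z': {S} → {D}.
Read 'x': {D} → ∅.
The set is empty and remains empty for the remaining 5 symbols.
The final set ∅ contains no accepting state.

No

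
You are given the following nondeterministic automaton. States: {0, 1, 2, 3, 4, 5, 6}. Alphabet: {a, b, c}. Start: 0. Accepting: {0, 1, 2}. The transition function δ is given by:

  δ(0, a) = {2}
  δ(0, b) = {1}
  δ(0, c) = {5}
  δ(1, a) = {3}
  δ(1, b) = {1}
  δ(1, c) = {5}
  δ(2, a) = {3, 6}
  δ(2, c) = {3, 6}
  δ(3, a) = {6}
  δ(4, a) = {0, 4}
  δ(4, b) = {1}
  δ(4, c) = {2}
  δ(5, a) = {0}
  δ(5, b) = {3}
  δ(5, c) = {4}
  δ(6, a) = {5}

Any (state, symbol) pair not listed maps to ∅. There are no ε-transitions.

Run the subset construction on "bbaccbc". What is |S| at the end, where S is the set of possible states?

Start in {0}.
Read 'b': {0} → {1}.
Read 'b': {1} → {1}.
Read 'a': {1} → {3}.
Read 'c': {3} → ∅.
The set is empty and remains empty for the remaining 3 symbols.
That set has 0 states.

0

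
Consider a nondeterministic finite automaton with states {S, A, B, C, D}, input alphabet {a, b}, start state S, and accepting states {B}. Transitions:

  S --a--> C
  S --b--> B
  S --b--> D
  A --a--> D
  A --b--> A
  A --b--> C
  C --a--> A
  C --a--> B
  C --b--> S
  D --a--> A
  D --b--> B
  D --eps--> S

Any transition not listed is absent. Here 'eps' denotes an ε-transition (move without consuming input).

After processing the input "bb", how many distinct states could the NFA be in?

Start in {S}.
Read 'b': {S} → {S, B, D}.
Read 'b': {S, B, D} → {S, B, D}.
That set has 3 states.

3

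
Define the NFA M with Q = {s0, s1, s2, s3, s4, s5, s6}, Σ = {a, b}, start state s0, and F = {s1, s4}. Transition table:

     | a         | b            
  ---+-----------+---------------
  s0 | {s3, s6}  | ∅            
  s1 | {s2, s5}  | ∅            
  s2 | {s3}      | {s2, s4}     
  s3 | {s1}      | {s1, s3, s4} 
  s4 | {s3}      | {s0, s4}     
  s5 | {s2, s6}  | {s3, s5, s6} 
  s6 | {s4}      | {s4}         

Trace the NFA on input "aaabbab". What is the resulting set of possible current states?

{s0, s1, s2, s3, s4, s5, s6}

Start in {s0}.
Read 'a': {s0} → {s3, s6}.
Read 'a': {s3, s6} → {s1, s4}.
Read 'a': {s1, s4} → {s2, s3, s5}.
Read 'b': {s2, s3, s5} → {s1, s2, s3, s4, s5, s6}.
Read 'b': {s1, s2, s3, s4, s5, s6} → {s0, s1, s2, s3, s4, s5, s6}.
Read 'a': {s0, s1, s2, s3, s4, s5, s6} → {s1, s2, s3, s4, s5, s6}.
Read 'b': {s1, s2, s3, s4, s5, s6} → {s0, s1, s2, s3, s4, s5, s6}.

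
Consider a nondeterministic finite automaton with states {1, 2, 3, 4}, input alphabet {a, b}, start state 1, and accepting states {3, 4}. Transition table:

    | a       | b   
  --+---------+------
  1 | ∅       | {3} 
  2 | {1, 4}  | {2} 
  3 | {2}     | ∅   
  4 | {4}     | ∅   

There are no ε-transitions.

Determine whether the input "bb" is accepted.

Start in {1}.
Read 'b': 1→{3}; now {3}.
Read 'b': 3→∅; now ∅.
The final set ∅ contains no accepting state.

No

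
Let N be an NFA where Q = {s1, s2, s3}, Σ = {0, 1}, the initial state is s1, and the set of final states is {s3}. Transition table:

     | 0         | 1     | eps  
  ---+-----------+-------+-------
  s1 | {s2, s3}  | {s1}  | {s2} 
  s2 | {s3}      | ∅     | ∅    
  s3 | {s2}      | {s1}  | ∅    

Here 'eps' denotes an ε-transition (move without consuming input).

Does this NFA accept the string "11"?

No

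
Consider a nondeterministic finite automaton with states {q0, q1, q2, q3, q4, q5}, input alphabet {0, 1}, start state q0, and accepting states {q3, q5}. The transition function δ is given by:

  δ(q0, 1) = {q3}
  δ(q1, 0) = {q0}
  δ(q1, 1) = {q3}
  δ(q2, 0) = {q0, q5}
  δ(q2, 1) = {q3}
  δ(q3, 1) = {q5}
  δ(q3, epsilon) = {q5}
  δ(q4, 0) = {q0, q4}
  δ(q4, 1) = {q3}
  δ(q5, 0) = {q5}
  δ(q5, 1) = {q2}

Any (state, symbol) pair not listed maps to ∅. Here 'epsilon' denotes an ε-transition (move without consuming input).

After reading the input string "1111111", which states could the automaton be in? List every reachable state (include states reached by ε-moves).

Start in {q0}.
Read '1': {q0} → {q3, q5}.
Read '1': {q3, q5} → {q2, q5}.
Read '1': {q2, q5} → {q2, q3, q5}.
Read '1': {q2, q3, q5} → {q2, q3, q5}.
Read '1': {q2, q3, q5} → {q2, q3, q5}.
Read '1': {q2, q3, q5} → {q2, q3, q5}.
Read '1': {q2, q3, q5} → {q2, q3, q5}.

{q2, q3, q5}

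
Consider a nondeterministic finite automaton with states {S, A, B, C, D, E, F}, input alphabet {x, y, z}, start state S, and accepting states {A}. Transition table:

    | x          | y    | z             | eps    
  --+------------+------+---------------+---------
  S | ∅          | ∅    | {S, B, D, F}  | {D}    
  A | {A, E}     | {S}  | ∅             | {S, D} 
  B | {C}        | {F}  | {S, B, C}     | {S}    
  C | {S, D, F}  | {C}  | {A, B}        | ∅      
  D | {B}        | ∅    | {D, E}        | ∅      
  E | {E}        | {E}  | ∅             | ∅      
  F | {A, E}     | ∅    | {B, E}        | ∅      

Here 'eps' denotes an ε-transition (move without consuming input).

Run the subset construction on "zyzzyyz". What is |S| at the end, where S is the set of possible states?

4

Start: ε-closure({S}) = {S, D}.
Read 'z': S→{S, B, D, F}, D→{D, E}; now {S, B, D, E, F}.
Read 'y': S→∅, B→{F}, D→∅, E→{E}, F→∅; now {E, F}.
Read 'z': E→∅, F→{B, E}; union {B, E}; ε-closure = {S, B, D, E}.
Read 'z': S→{S, B, D, F}, B→{S, B, C}, D→{D, E}, E→∅; now {S, B, C, D, E, F}.
Read 'y': S→∅, B→{F}, C→{C}, D→∅, E→{E}, F→∅; now {C, E, F}.
Read 'y': C→{C}, E→{E}, F→∅; now {C, E}.
Read 'z': C→{A, B}, E→∅; union {A, B}; ε-closure = {S, A, B, D}.
That set has 4 states.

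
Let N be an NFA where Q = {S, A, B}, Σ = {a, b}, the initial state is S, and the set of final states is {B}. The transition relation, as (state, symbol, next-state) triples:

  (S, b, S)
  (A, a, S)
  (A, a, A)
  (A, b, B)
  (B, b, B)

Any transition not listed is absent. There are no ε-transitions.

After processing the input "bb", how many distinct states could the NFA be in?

1

Start in {S}.
Read 'b': S→{S}; now {S}.
Read 'b': S→{S}; now {S}.
That set has 1 state.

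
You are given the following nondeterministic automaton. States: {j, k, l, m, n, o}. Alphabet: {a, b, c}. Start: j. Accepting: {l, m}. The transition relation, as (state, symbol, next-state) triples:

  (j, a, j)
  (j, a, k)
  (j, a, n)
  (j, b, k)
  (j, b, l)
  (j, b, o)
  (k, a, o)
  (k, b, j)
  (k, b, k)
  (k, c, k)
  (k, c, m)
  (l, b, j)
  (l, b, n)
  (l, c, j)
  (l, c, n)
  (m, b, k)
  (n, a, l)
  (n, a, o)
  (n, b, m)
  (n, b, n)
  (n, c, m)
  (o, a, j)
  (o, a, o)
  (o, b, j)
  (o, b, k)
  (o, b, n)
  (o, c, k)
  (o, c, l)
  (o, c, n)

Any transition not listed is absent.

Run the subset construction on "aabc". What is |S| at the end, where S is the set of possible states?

5

Start in {j}.
Read 'a': {j} → {j, k, n}.
Read 'a': {j, k, n} → {j, k, l, n, o}.
Read 'b': {j, k, l, n, o} → {j, k, l, m, n, o}.
Read 'c': {j, k, l, m, n, o} → {j, k, l, m, n}.
That set has 5 states.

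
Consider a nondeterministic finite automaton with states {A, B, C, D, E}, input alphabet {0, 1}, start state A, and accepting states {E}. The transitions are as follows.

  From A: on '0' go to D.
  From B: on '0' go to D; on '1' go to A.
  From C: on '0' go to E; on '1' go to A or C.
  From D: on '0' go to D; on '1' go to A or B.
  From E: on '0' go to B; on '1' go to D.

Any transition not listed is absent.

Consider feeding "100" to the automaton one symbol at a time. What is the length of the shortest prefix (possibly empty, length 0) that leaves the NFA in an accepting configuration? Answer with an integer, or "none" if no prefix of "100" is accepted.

none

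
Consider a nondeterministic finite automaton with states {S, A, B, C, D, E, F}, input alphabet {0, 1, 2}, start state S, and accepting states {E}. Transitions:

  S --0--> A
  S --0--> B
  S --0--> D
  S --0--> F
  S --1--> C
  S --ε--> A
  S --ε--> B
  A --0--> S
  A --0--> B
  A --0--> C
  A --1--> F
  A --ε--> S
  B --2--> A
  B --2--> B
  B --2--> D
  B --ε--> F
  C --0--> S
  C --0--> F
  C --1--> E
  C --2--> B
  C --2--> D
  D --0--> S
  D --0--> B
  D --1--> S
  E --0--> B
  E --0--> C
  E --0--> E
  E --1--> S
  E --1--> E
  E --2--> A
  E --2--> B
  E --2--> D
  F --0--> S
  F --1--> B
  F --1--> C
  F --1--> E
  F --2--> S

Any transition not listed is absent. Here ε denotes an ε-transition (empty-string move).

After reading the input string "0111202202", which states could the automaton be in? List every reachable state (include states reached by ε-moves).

Start: ε-closure({S}) = {S, A, B, F}.
Read '0': {S, A, B, F} → {S, A, B, C, D, F}.
Read '1': {S, A, B, C, D, F} → {S, A, B, C, E, F}.
Read '1': {S, A, B, C, E, F} → {S, A, B, C, E, F}.
Read '1': {S, A, B, C, E, F} → {S, A, B, C, E, F}.
Read '2': {S, A, B, C, E, F} → {S, A, B, D, F}.
Read '0': {S, A, B, D, F} → {S, A, B, C, D, F}.
Read '2': {S, A, B, C, D, F} → {S, A, B, D, F}.
Read '2': {S, A, B, D, F} → {S, A, B, D, F}.
Read '0': {S, A, B, D, F} → {S, A, B, C, D, F}.
Read '2': {S, A, B, C, D, F} → {S, A, B, D, F}.

{S, A, B, D, F}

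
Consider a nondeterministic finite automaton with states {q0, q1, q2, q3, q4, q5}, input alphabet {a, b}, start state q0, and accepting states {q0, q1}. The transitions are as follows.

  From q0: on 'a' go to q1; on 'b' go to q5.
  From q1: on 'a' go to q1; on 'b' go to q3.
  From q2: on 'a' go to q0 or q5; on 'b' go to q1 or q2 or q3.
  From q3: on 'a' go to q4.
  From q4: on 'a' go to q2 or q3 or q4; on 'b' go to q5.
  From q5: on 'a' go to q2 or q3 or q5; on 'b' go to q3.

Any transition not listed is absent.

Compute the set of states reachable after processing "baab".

Start in {q0}.
Read 'b': {q0} → {q5}.
Read 'a': {q5} → {q2, q3, q5}.
Read 'a': {q2, q3, q5} → {q0, q2, q3, q4, q5}.
Read 'b': {q0, q2, q3, q4, q5} → {q1, q2, q3, q5}.

{q1, q2, q3, q5}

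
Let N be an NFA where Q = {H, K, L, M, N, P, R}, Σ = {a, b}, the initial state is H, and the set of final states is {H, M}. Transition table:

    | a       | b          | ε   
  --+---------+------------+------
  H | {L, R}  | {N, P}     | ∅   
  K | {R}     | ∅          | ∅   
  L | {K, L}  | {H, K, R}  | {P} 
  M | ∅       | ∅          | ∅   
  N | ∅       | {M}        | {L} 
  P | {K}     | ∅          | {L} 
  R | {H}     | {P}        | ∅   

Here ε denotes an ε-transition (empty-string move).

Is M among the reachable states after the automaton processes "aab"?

No

Start in {H}.
Read 'a': {H} → {L, P, R}.
Read 'a': {L, P, R} → {H, K, L, P}.
Read 'b': {H, K, L, P} → {H, K, L, N, P, R}.
State M is not in {H, K, L, N, P, R}.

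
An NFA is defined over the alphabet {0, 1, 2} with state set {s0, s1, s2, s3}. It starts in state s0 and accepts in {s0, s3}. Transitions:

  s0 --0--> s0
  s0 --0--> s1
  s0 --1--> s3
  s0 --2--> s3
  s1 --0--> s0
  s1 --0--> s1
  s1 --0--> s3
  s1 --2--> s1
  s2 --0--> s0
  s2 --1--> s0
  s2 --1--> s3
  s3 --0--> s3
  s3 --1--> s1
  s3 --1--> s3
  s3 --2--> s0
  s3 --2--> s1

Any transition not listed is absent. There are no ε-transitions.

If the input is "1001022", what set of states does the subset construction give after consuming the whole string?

Start in {s0}.
Read '1': s0→{s3}; now {s3}.
Read '0': s3→{s3}; now {s3}.
Read '0': s3→{s3}; now {s3}.
Read '1': s3→{s1, s3}; now {s1, s3}.
Read '0': s1→{s0, s1, s3}, s3→{s3}; now {s0, s1, s3}.
Read '2': s0→{s3}, s1→{s1}, s3→{s0, s1}; now {s0, s1, s3}.
Read '2': s0→{s3}, s1→{s1}, s3→{s0, s1}; now {s0, s1, s3}.

{s0, s1, s3}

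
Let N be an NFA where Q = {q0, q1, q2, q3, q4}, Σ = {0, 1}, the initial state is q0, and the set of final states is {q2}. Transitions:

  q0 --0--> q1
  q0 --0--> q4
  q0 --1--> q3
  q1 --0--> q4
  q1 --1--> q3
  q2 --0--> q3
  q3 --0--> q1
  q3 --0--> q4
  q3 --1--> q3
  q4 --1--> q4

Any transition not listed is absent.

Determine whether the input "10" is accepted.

No

Start in {q0}.
Read '1': q0→{q3}; now {q3}.
Read '0': q3→{q1, q4}; now {q1, q4}.
The final set {q1, q4} contains no accepting state.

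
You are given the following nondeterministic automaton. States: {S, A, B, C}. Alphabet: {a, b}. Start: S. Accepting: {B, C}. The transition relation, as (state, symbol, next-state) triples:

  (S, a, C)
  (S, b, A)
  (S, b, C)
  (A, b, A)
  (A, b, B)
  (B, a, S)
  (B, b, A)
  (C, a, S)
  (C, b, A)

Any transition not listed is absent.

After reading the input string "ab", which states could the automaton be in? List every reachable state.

Start in {S}.
Read 'a': {S} → {C}.
Read 'b': {C} → {A}.

{A}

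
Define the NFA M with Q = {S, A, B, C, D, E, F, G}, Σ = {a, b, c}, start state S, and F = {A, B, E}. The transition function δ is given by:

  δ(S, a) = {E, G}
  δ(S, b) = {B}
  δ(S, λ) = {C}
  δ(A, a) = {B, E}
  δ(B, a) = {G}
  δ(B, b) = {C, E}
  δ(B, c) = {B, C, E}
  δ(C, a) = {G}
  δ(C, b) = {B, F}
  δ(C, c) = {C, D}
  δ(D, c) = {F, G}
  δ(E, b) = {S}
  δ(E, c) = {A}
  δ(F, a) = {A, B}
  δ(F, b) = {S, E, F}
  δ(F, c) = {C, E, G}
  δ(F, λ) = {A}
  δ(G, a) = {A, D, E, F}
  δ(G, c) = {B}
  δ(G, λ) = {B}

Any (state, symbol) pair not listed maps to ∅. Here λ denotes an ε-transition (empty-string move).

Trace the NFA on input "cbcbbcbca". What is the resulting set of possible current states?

{A, B, D, E, F, G}

Start: ε-closure({S}) = {S, C}.
Read 'c': {S, C} → {C, D}.
Read 'b': {C, D} → {A, B, F}.
Read 'c': {A, B, F} → {B, C, E, G}.
Read 'b': {B, C, E, G} → {S, A, B, C, E, F}.
Read 'b': {S, A, B, C, E, F} → {S, A, B, C, E, F}.
Read 'c': {S, A, B, C, E, F} → {A, B, C, D, E, G}.
Read 'b': {A, B, C, D, E, G} → {S, A, B, C, E, F}.
Read 'c': {S, A, B, C, E, F} → {A, B, C, D, E, G}.
Read 'a': {A, B, C, D, E, G} → {A, B, D, E, F, G}.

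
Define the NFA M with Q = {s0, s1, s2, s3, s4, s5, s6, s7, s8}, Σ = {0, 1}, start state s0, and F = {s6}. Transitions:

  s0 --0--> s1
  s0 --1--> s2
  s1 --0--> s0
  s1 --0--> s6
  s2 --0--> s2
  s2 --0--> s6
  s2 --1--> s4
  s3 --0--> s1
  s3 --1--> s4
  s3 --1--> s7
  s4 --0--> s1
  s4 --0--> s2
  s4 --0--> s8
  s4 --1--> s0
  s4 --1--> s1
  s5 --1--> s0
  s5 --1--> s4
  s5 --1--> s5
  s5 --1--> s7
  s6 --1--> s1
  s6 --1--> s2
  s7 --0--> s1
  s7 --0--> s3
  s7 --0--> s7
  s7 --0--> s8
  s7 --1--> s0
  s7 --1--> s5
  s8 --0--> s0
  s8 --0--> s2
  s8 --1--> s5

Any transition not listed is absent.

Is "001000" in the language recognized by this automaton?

Yes

Start in {s0}.
Read '0': {s0} → {s1}.
Read '0': {s1} → {s0, s6}.
Read '1': {s0, s6} → {s1, s2}.
Read '0': {s1, s2} → {s0, s2, s6}.
Read '0': {s0, s2, s6} → {s1, s2, s6}.
Read '0': {s1, s2, s6} → {s0, s2, s6}.
The final set {s0, s2, s6} contains the accepting state s6.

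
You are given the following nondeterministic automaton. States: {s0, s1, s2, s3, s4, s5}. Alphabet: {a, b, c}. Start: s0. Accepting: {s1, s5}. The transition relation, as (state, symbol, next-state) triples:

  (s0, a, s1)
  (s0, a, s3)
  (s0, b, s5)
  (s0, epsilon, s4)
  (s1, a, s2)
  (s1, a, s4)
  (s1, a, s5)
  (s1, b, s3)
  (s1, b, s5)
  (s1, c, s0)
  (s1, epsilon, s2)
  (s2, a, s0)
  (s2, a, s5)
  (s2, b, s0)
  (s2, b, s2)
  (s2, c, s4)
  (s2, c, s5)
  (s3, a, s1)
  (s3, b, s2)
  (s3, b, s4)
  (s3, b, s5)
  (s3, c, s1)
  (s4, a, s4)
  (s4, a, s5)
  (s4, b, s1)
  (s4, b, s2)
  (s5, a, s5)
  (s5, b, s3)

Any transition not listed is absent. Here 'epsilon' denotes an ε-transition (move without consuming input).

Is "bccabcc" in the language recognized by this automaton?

No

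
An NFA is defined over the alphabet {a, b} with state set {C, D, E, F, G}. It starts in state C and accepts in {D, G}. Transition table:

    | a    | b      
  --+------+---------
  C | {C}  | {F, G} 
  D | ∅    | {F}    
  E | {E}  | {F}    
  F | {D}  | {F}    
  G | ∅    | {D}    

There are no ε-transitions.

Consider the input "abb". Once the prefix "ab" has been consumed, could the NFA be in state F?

Yes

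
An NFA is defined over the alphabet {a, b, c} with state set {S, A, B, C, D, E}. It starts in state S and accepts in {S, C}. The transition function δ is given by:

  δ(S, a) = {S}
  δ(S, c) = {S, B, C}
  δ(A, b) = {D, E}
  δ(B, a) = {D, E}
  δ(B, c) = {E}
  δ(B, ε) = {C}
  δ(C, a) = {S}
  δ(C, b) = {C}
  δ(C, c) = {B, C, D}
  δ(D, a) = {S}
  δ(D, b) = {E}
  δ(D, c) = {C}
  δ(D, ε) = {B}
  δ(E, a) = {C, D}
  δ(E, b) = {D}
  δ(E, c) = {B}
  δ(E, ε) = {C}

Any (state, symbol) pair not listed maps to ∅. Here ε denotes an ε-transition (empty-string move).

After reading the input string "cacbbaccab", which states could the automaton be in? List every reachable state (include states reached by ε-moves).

{B, C, D, E}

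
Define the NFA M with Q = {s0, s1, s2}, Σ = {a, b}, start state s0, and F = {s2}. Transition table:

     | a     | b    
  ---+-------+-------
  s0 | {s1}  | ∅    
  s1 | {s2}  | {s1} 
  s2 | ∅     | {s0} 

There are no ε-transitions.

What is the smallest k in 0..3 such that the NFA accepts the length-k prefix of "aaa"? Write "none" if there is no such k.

Start in {s0}.
Read 'a': s0→{s1}; now {s1}.
Read 'a': s1→{s2}; now {s2}.
None of the earlier sets intersect F, but {s2} does.

2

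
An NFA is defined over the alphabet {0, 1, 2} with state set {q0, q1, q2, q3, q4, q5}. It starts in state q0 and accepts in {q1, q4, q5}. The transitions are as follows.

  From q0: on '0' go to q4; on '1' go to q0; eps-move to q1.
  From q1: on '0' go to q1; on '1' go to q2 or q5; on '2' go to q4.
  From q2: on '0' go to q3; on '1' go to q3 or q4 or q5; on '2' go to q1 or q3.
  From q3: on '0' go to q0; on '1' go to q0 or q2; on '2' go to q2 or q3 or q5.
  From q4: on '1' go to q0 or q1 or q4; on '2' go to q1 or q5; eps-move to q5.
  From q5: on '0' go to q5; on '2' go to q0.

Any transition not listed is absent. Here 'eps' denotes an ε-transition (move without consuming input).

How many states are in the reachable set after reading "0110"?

5

Start: ε-closure({q0}) = {q0, q1}.
Read '0': q0→{q4}, q1→{q1}; union {q1, q4}; ε-closure = {q1, q4, q5}.
Read '1': q1→{q2, q5}, q4→{q0, q1, q4}, q5→∅; now {q0, q1, q2, q4, q5}.
Read '1': q0→{q0}, q1→{q2, q5}, q2→{q3, q4, q5}, q4→{q0, q1, q4}, q5→∅; now {q0, q1, q2, q3, q4, q5}.
Read '0': q0→{q4}, q1→{q1}, q2→{q3}, q3→{q0}, q4→∅, q5→{q5}; now {q0, q1, q3, q4, q5}.
That set has 5 states.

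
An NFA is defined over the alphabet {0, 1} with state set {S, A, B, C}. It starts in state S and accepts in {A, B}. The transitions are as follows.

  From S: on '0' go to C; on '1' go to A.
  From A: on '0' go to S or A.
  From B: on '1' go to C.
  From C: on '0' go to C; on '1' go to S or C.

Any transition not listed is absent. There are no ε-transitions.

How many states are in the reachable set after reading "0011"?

Start in {S}.
Read '0': {S} → {C}.
Read '0': {C} → {C}.
Read '1': {C} → {S, C}.
Read '1': {S, C} → {S, A, C}.
That set has 3 states.

3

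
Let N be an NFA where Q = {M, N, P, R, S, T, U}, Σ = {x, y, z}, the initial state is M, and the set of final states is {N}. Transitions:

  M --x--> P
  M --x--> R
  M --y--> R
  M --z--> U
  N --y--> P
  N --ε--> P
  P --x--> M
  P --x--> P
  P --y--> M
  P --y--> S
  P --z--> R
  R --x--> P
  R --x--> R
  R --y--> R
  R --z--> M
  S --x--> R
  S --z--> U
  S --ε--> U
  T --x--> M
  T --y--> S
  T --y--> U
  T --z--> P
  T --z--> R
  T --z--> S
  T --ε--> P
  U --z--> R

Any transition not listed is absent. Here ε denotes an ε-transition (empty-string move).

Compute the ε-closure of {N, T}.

Begin with {N, T}.
ε-move T → P; add P.

{N, P, T}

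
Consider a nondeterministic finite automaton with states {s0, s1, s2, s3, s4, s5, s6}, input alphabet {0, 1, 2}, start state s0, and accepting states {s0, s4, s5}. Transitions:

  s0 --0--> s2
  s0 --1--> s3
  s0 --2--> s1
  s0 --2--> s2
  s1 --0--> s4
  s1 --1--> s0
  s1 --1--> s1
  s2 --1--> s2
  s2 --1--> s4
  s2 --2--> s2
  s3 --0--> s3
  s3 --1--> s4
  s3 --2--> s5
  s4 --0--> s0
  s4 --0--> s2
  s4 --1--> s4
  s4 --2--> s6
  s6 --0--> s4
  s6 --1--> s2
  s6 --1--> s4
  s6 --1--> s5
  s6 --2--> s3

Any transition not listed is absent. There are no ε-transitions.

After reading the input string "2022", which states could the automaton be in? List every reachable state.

{s3}

Start in {s0}.
Read '2': s0→{s1, s2}; now {s1, s2}.
Read '0': s1→{s4}, s2→∅; now {s4}.
Read '2': s4→{s6}; now {s6}.
Read '2': s6→{s3}; now {s3}.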